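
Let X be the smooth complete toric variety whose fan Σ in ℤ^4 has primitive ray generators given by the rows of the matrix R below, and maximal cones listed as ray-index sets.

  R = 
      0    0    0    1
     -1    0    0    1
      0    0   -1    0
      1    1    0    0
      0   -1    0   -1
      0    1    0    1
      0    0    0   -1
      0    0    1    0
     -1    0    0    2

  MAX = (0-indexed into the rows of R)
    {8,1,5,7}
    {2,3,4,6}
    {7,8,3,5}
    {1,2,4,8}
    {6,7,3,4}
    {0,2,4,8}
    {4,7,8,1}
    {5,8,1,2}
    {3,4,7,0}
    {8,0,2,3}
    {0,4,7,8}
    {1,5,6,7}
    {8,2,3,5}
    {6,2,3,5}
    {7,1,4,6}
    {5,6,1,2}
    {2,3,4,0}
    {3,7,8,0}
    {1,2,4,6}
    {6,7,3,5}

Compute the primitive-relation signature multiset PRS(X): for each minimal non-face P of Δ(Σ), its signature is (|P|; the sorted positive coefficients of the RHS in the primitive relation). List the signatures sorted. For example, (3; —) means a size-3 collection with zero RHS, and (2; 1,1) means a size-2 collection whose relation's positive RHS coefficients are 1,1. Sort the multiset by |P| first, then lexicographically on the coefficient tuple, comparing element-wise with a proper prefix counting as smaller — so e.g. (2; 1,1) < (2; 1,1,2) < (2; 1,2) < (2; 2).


|primitive collections| = 8. Relations:

  {0,6}:  v_{0} + v_{6} = 0  ⇒ sig = (2; —)
  {2,7}:  v_{2} + v_{7} = 0  ⇒ sig = (2; —)
  {4,5}:  v_{4} + v_{5} = 0  ⇒ sig = (2; —)
  {0,1}:  v_{0} + v_{1} = v_{8}  ⇒ sig = (2; 1)
  {1,3}:  v_{1} + v_{3} = v_{5}  ⇒ sig = (2; 1)
  {6,8}:  v_{6} + v_{8} = v_{1}  ⇒ sig = (2; 1)
  {0,5}:  v_{0} + v_{5} = v_{3} + v_{8}  ⇒ sig = (2; 1,1)
  {3,4,8}:  v_{3} + v_{4} + v_{8} = v_{0}  ⇒ sig = (3; 1)

Hence PRS(X_Σ) =
    (2; —)
    (2; —)
    (2; —)
    (2; 1)
    (2; 1)
    (2; 1)
    (2; 1,1)
    (3; 1)


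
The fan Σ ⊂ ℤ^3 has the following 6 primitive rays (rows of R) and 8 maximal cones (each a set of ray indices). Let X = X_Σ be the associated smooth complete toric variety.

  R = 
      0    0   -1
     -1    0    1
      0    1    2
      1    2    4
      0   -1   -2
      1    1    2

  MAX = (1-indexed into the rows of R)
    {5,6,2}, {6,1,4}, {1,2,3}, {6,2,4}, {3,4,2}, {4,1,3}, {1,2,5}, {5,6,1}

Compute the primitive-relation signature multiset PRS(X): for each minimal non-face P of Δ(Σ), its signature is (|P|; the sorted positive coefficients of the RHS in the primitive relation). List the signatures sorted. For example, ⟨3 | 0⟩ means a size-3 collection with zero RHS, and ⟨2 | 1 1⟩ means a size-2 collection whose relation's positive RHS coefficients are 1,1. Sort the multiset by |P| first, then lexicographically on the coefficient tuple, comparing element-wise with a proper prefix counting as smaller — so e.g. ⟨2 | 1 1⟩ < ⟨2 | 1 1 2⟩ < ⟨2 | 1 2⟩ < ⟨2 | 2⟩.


5 collections generate NE(X_Σ); each relation:

  • {3,5}:  v_{3} + v_{5} = 0  ⇒ sig = ⟨2 | 0⟩
  • {3,6}:  v_{3} + v_{6} = v_{4}  ⇒ sig = ⟨2 | 1⟩
  • {4,5}:  v_{4} + v_{5} = v_{6}  ⇒ sig = ⟨2 | 1⟩
  • {1,2,6}:  v_{1} + v_{2} + v_{6} = v_{3}  ⇒ sig = ⟨3 | 1⟩
  • {1,2,4}:  v_{1} + v_{2} + v_{4} = 2·v_{3}  ⇒ sig = ⟨3 | 2⟩

Sorted signature multiset PRS(X):
    ⟨2 | 0⟩
    ⟨2 | 1⟩
    ⟨2 | 1⟩
    ⟨3 | 1⟩
    ⟨3 | 2⟩


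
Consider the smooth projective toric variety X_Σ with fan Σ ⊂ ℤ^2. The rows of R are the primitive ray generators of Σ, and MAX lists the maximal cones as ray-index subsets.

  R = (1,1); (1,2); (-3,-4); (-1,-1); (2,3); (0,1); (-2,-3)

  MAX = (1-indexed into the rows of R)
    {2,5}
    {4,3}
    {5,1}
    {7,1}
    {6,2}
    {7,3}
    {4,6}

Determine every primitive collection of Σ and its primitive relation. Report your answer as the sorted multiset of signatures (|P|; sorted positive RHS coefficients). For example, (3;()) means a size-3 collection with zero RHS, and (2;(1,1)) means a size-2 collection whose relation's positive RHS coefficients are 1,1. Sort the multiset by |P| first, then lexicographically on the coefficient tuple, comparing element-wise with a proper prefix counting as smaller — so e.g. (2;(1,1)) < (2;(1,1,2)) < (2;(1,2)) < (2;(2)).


Δ(Σ) — 7 vertices, 14 min non-faces:

  • {1,4}:  v_{1} + v_{4} = 0 ; sig = (2;())
  • {5,7}:  v_{5} + v_{7} = 0 ; sig = (2;())
  • {1,2}:  v_{1} + v_{2} = v_{5} ; sig = (2;(1))
  • {1,3}:  v_{1} + v_{3} = v_{7} ; sig = (2;(1))
  • {1,6}:  v_{1} + v_{6} = v_{2} ; sig = (2;(1))
  • {2,4}:  v_{2} + v_{4} = v_{6} ; sig = (2;(1))
  • {2,7}:  v_{2} + v_{7} = v_{4} ; sig = (2;(1))
  • {3,5}:  v_{3} + v_{5} = v_{4} ; sig = (2;(1))
  • {4,5}:  v_{4} + v_{5} = v_{2} ; sig = (2;(1))
  • {4,7}:  v_{4} + v_{7} = v_{3} ; sig = (2;(1))
  • {2,3}:  v_{2} + v_{3} = 2·v_{4} ; sig = (2;(2))
  • {5,6}:  v_{5} + v_{6} = 2·v_{2} ; sig = (2;(2))
  • {6,7}:  v_{6} + v_{7} = 2·v_{4} ; sig = (2;(2))
  • {3,6}:  v_{3} + v_{6} = 3·v_{4} ; sig = (2;(3))

Sorted signature multiset PRS(X):
    (2;())
    (2;())
    (2;(1))
    (2;(1))
    (2;(1))
    (2;(1))
    (2;(1))
    (2;(1))
    (2;(1))
    (2;(1))
    (2;(2))
    (2;(2))
    (2;(2))
    (2;(3))


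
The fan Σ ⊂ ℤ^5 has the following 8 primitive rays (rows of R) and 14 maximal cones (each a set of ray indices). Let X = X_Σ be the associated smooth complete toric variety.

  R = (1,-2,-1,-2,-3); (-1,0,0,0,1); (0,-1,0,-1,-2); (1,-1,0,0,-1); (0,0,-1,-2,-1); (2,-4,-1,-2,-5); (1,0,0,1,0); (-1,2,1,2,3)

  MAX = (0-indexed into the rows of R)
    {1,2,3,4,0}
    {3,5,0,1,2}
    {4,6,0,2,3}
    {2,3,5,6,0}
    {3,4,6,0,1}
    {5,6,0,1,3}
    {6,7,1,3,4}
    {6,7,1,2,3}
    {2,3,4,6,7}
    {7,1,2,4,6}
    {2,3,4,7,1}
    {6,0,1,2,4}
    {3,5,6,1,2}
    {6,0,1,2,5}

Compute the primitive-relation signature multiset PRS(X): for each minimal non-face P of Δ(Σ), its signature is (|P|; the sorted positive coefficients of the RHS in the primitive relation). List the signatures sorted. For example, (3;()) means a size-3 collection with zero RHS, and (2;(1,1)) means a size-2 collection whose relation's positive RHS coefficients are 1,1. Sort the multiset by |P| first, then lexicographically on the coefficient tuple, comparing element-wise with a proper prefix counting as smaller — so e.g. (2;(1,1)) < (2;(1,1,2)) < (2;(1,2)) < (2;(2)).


|primitive collections| = 5. Relations:

  {0,7}:  v_{0} + v_{7} = 0  ⟹  sig = (2;())
  {5,7}:  v_{5} + v_{7} = v_{1} + v_{2} + v_{3} + v_{6}  ⟹  sig = (2;(1,1,1,1))
  {4,5}:  v_{4} + v_{5} = 2·v_{0}  ⟹  sig = (2;(2))
  {0,1,2,3,6}:  v_{0} + v_{1} + v_{2} + v_{3} + v_{6} = v_{5}  ⟹  sig = (5;(1))
  {1,2,3,4,6}:  v_{1} + v_{2} + v_{3} + v_{4} + v_{6} = v_{0}  ⟹  sig = (5;(1))

so the primitive-relation signature multiset is
    (2;())
    (2;(1,1,1,1))
    (2;(2))
    (5;(1))
    (5;(1))


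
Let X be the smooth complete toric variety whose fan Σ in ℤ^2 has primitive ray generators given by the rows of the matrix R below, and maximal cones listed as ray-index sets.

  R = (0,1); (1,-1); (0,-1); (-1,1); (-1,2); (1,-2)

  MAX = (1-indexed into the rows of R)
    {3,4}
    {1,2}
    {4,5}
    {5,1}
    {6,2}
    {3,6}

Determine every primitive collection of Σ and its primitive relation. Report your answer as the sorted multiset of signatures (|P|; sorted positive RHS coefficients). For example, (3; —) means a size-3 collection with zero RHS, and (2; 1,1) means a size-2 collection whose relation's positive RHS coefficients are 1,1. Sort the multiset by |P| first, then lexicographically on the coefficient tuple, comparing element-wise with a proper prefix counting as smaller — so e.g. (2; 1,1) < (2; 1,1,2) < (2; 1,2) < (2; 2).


Primitive collections (9):

  P={1,3}:  v_{1} + v_{3} = 0  →  sig = (2; —)
  P={2,4}:  v_{2} + v_{4} = 0  →  sig = (2; —)
  P={5,6}:  v_{5} + v_{6} = 0  →  sig = (2; —)
  P={1,4}:  v_{1} + v_{4} = v_{5}  →  sig = (2; 1)
  P={1,6}:  v_{1} + v_{6} = v_{2}  →  sig = (2; 1)
  P={2,3}:  v_{2} + v_{3} = v_{6}  →  sig = (2; 1)
  P={2,5}:  v_{2} + v_{5} = v_{1}  →  sig = (2; 1)
  P={3,5}:  v_{3} + v_{5} = v_{4}  →  sig = (2; 1)
  P={4,6}:  v_{4} + v_{6} = v_{3}  →  sig = (2; 1)

Hence PRS(X_Σ) =
[(2; —), (2; —), (2; —), (2; 1), (2; 1), (2; 1), (2; 1), (2; 1), (2; 1)]


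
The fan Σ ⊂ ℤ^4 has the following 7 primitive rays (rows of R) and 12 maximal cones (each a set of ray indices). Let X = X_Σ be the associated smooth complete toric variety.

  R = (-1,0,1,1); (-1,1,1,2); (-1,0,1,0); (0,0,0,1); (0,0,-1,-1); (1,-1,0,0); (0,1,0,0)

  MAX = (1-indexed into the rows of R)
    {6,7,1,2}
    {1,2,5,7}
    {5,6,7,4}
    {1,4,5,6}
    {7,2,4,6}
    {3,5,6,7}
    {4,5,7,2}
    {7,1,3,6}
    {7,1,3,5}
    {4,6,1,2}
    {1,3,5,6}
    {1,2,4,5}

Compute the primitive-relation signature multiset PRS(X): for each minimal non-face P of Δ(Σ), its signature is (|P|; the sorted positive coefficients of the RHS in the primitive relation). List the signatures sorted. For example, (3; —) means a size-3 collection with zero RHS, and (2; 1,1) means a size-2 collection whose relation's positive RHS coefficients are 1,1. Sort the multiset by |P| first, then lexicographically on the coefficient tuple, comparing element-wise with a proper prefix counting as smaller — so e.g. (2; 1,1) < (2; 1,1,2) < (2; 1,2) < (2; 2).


|primitive collections| = 5. Relations:

  {3,4}:  v_{3} + v_{4} = v_{1} — sig = (2; 1)
  {2,3}:  v_{2} + v_{3} = 2·v_{1} + v_{7} — sig = (2; 1,2)
  {1,4,7}:  v_{1} + v_{4} + v_{7} = v_{2} — sig = (3; 1)
  {2,5,6}:  v_{2} + v_{5} + v_{6} = v_{4} — sig = (3; 1)
  {1,5,6,7}:  v_{1} + v_{5} + v_{6} + v_{7} = 0 — sig = (4; —)

Sorted signature multiset PRS(X):
    |P|=2: 2 collections, coeffs (1), (1,2)
    |P|=3: 2 collections, coeffs (1), (1)
    |P|=4: 1 collection, coeffs ()


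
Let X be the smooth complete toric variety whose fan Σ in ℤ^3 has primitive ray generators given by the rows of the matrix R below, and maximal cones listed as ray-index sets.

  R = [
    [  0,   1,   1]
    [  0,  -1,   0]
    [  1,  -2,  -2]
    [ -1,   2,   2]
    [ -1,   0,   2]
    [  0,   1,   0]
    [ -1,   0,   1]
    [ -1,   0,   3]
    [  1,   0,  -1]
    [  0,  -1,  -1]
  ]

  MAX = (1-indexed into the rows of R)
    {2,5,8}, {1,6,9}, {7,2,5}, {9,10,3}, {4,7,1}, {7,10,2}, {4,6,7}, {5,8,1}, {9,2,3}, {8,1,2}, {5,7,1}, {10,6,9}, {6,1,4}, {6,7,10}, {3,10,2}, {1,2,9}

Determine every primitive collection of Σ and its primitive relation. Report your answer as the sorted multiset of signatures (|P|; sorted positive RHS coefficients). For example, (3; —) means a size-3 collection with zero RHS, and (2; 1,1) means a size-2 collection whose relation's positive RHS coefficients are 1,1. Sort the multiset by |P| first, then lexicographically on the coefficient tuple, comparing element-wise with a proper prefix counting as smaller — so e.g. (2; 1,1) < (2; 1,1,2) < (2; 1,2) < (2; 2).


|primitive collections| = 25. Relations:

  {1,10}:  v_{1} + v_{10} = 0  →  sig = (2; —)
  {2,6}:  v_{2} + v_{6} = 0  →  sig = (2; —)
  {3,4}:  v_{3} + v_{4} = 0  →  sig = (2; —)
  {7,9}:  v_{7} + v_{9} = 0  →  sig = (2; —)
  {1,3}:  v_{1} + v_{3} = v_{2} + v_{9}  →  sig = (2; 1,1)
  {2,4}:  v_{2} + v_{4} = v_{1} + v_{7}  →  sig = (2; 1,1)
  {3,6}:  v_{3} + v_{6} = v_{9} + v_{10}  →  sig = (2; 1,1)
  {3,7}:  v_{3} + v_{7} = v_{2} + v_{10}  →  sig = (2; 1,1)
  {4,9}:  v_{4} + v_{9} = v_{1} + v_{6}  →  sig = (2; 1,1)
  {4,10}:  v_{4} + v_{10} = v_{6} + v_{7}  →  sig = (2; 1,1)
  {5,6}:  v_{5} + v_{6} = v_{1} + v_{7}  →  sig = (2; 1,1)
  {5,9}:  v_{5} + v_{9} = v_{1} + v_{2}  →  sig = (2; 1,1)
  {5,10}:  v_{5} + v_{10} = v_{2} + v_{7}  →  sig = (2; 1,1)
  {6,8}:  v_{6} + v_{8} = v_{1} + v_{5}  →  sig = (2; 1,1)
  {8,10}:  v_{8} + v_{10} = v_{2} + v_{5}  →  sig = (2; 1,1)
  {4,8}:  v_{4} + v_{8} = 2·v_{1} + v_{5} + v_{7}  →  sig = (2; 1,1,2)
  {3,8}:  v_{3} + v_{8} = v_{1} + 3·v_{2}  →  sig = (2; 1,3)
  {3,5}:  v_{3} + v_{5} = 2·v_{2}  →  sig = (2; 2)
  {7,8}:  v_{7} + v_{8} = 2·v_{5}  →  sig = (2; 2)
  {4,5}:  v_{4} + v_{5} = 2·v_{1} + 2·v_{7}  →  sig = (2; 2,2)
  {8,9}:  v_{8} + v_{9} = 2·v_{1} + 2·v_{2}  →  sig = (2; 2,2)
  {1,2,5}:  v_{1} + v_{2} + v_{5} = v_{8}  →  sig = (3; 1)
  {1,2,7}:  v_{1} + v_{2} + v_{7} = v_{5}  →  sig = (3; 1)
  {1,6,7}:  v_{1} + v_{6} + v_{7} = v_{4}  →  sig = (3; 1)
  {2,9,10}:  v_{2} + v_{9} + v_{10} = v_{3}  →  sig = (3; 1)

Sorted signature multiset PRS(X):
    (2; —)
    (2; —)
    (2; —)
    (2; —)
    (2; 1,1)
    (2; 1,1)
    (2; 1,1)
    (2; 1,1)
    (2; 1,1)
    (2; 1,1)
    (2; 1,1)
    (2; 1,1)
    (2; 1,1)
    (2; 1,1)
    (2; 1,1)
    (2; 1,1,2)
    (2; 1,3)
    (2; 2)
    (2; 2)
    (2; 2,2)
    (2; 2,2)
    (3; 1)
    (3; 1)
    (3; 1)
    (3; 1)


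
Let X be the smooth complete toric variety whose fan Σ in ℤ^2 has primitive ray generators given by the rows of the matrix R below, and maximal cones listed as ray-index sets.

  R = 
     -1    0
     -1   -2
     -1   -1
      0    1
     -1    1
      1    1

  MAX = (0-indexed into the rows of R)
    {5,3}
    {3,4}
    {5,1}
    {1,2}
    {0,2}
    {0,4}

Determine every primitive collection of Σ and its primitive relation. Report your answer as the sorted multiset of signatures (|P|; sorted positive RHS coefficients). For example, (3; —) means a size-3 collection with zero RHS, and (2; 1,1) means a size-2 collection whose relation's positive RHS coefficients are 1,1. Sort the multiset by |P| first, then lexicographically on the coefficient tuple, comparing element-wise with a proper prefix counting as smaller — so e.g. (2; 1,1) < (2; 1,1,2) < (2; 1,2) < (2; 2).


Δ(Σ) — 6 vertices, 9 min non-faces:

  P={2,5}:  v_{2} + v_{5} = 0 ; sig = (2; —)
  P={0,3}:  v_{0} + v_{3} = v_{4} ; sig = (2; 1)
  P={0,5}:  v_{0} + v_{5} = v_{3} ; sig = (2; 1)
  P={1,3}:  v_{1} + v_{3} = v_{2} ; sig = (2; 1)
  P={2,3}:  v_{2} + v_{3} = v_{0} ; sig = (2; 1)
  P={1,4}:  v_{1} + v_{4} = v_{0} + v_{2} ; sig = (2; 1,1)
  P={0,1}:  v_{0} + v_{1} = 2·v_{2} ; sig = (2; 2)
  P={2,4}:  v_{2} + v_{4} = 2·v_{0} ; sig = (2; 2)
  P={4,5}:  v_{4} + v_{5} = 2·v_{3} ; sig = (2; 2)

so the primitive-relation signature multiset is
[(2; —), (2; 1), (2; 1), (2; 1), (2; 1), (2; 1,1), (2; 2), (2; 2), (2; 2)]


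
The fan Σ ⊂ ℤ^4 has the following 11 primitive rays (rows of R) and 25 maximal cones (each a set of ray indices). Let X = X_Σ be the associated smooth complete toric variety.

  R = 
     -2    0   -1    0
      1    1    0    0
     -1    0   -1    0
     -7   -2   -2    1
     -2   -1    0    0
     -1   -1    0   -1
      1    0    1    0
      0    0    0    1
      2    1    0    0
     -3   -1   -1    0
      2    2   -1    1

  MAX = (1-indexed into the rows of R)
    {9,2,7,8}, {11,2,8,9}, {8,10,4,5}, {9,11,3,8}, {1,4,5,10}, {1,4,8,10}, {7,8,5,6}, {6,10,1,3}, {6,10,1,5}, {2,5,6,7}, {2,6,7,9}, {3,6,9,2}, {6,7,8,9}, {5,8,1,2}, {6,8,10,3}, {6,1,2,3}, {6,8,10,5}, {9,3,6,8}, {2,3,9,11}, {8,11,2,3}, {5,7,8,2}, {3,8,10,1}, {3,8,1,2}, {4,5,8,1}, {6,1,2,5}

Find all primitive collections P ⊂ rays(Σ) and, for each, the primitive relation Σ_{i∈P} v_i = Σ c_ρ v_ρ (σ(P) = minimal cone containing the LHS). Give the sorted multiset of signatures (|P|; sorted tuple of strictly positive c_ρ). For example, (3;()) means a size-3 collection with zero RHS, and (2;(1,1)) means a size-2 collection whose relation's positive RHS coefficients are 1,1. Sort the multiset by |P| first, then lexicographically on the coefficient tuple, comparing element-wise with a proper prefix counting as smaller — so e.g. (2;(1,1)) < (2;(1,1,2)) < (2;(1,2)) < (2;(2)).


23 collections generate NE(X_Σ); each relation:

  • {3,7}:  v_{3} + v_{7} = 0  →  sig = (2;())
  • {5,9}:  v_{5} + v_{9} = 0  →  sig = (2;())
  • {2,10}:  v_{2} + v_{10} = v_{1}  →  sig = (2;(1))
  • {3,5}:  v_{3} + v_{5} = v_{10}  →  sig = (2;(1))
  • {7,10}:  v_{7} + v_{10} = v_{5}  →  sig = (2;(1))
  • {9,10}:  v_{9} + v_{10} = v_{3}  →  sig = (2;(1))
  • {1,7}:  v_{1} + v_{7} = v_{2} + v_{5}  →  sig = (2;(1,1))
  • {1,9}:  v_{1} + v_{9} = v_{2} + v_{3}  →  sig = (2;(1,1))
  • {6,11}:  v_{6} + v_{11} = v_{3} + v_{9}  →  sig = (2;(1,1))
  • {4,9}:  v_{4} + v_{9} = v_{1} + v_{8} + v_{10}  →  sig = (2;(1,1,1))
  • {5,11}:  v_{5} + v_{11} = v_{2} + v_{3} + v_{8}  →  sig = (2;(1,1,1))
  • {7,11}:  v_{7} + v_{11} = v_{2} + v_{8} + v_{9}  →  sig = (2;(1,1,1))
  • {2,4}:  v_{2} + v_{4} = 2·v_{1} + v_{5} + v_{8}  →  sig = (2;(1,1,2))
  • {3,4}:  v_{3} + v_{4} = v_{1} + v_{8} + 2·v_{10}  →  sig = (2;(1,1,2))
  • {4,7}:  v_{4} + v_{7} = v_{1} + 2·v_{5} + v_{8}  →  sig = (2;(1,1,2))
  • {10,11}:  v_{10} + v_{11} = v_{2} + 2·v_{3} + v_{8}  →  sig = (2;(1,1,2))
  • {4,6}:  v_{4} + v_{6} = v_{5} + 2·v_{10}  →  sig = (2;(1,2))
  • {1,11}:  v_{1} + v_{11} = 2·v_{2} + 2·v_{3} + v_{8}  →  sig = (2;(1,2,2))
  • {4,11}:  v_{4} + v_{11} = 2·v_{1} + v_{3} + 2·v_{8}  →  sig = (2;(1,2,2))
  • {2,6,8}:  v_{2} + v_{6} + v_{8} = 0  →  sig = (3;())
  • {1,6,8}:  v_{1} + v_{6} + v_{8} = v_{10}  →  sig = (3;(1))
  • {1,5,8,10}:  v_{1} + v_{5} + v_{8} + v_{10} = v_{4}  →  sig = (4;(1))
  • {2,3,8,9}:  v_{2} + v_{3} + v_{8} + v_{9} = v_{11}  →  sig = (4;(1))

Signatures (|P|; sorted positive RHS coefficients), sorted:
{ (2;()) ×2,  (2;(1)) ×4,  (2;(1,1)) ×3,  (2;(1,1,1)) ×3,  (2;(1,1,2)) ×4,  (2;(1,2)),  (2;(1,2,2)) ×2,  (3;()),  (3;(1)),  (4;(1)) ×2 }


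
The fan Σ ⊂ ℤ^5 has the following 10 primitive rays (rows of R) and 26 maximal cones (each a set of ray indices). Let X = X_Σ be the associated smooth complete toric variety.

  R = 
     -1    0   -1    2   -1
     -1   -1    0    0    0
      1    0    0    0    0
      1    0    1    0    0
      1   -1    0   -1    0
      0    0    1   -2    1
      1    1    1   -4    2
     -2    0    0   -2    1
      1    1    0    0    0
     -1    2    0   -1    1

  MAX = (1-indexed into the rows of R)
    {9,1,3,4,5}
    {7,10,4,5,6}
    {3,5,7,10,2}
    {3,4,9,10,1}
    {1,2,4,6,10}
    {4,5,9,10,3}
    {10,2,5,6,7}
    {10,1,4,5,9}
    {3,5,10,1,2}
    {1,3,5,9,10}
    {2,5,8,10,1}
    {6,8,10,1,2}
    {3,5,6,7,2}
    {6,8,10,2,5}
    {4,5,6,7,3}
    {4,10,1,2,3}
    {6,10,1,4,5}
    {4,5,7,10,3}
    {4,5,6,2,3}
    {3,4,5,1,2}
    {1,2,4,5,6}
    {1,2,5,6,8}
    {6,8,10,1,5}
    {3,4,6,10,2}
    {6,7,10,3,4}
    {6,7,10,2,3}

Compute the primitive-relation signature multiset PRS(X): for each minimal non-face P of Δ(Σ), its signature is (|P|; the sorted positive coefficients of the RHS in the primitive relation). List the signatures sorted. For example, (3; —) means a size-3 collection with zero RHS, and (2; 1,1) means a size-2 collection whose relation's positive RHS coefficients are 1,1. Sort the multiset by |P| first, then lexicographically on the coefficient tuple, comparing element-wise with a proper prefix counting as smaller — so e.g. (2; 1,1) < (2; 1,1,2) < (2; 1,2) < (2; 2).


Σ has 14 primitive collections:

  • {2,9}:  v_{2} + v_{9} = 0  ⇒ sig = (2; —)
  • {1,7}:  v_{1} + v_{7} = v_{5} + v_{10}  ⇒ sig = (2; 1,1)
  • {3,8}:  v_{3} + v_{8} = v_{2} + v_{5} + v_{10}  ⇒ sig = (2; 1,1,1)
  • {6,9}:  v_{6} + v_{9} = v_{4} + v_{5} + v_{10}  ⇒ sig = (2; 1,1,1)
  • {8,9}:  v_{8} + v_{9} = v_{1} + v_{5} + v_{6} + v_{10}  ⇒ sig = (2; 1,1,1,1)
  • {7,8}:  v_{7} + v_{8} = v_{2} + 2·v_{5} + v_{6} + 2·v_{10}  ⇒ sig = (2; 1,1,2,2)
  • {7,9}:  v_{7} + v_{9} = v_{3} + v_{4} + 2·v_{5} + 2·v_{10}  ⇒ sig = (2; 1,1,2,2)
  • {4,8}:  v_{4} + v_{8} = v_{1} + 2·v_{6}  ⇒ sig = (2; 1,2)
  • {1,3,6}:  v_{1} + v_{3} + v_{6} = 0  ⇒ sig = (3; —)
  • {2,4,7}:  v_{2} + v_{4} + v_{7} = v_{3} + 2·v_{6}  ⇒ sig = (3; 1,2)
  • {2,4,5,10}:  v_{2} + v_{4} + v_{5} + v_{10} = v_{6}  ⇒ sig = (4; 1)
  • {3,5,6,10}:  v_{3} + v_{5} + v_{6} + v_{10} = v_{7}  ⇒ sig = (4; 1)
  • {1,2,5,6,10}:  v_{1} + v_{2} + v_{5} + v_{6} + v_{10} = v_{8}  ⇒ sig = (5; 1)
  • {1,3,4,5,10}:  v_{1} + v_{3} + v_{4} + v_{5} + v_{10} = v_{9}  ⇒ sig = (5; 1)

Sorted signature multiset PRS(X):
[(2; —), (2; 1,1), (2; 1,1,1), (2; 1,1,1), (2; 1,1,1,1), (2; 1,1,2,2), (2; 1,1,2,2), (2; 1,2), (3; —), (3; 1,2), (4; 1), (4; 1), (5; 1), (5; 1)]


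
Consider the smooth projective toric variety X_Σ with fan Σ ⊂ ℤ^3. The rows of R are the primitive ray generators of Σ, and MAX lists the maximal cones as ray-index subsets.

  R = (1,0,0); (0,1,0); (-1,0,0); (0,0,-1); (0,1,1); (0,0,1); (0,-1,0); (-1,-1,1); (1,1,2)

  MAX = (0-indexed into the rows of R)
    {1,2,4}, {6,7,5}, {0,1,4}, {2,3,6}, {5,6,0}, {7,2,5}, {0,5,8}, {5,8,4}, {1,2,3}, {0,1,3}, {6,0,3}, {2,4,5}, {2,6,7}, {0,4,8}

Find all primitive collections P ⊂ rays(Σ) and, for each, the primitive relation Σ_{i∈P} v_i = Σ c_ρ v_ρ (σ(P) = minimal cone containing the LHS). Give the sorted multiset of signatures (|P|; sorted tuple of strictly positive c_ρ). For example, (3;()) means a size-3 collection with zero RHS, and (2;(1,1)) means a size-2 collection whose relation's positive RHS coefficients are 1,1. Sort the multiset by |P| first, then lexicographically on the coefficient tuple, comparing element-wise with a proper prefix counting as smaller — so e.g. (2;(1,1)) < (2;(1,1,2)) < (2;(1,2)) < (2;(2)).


|primitive collections| = 17. Relations:

  P = {0,2}:  v_{0} + v_{2} = 0  ⟹  sig = (2;())
  P = {1,6}:  v_{1} + v_{6} = 0  ⟹  sig = (2;())
  P = {3,5}:  v_{3} + v_{5} = 0  ⟹  sig = (2;())
  P = {1,5}:  v_{1} + v_{5} = v_{4}  ⟹  sig = (2;(1))
  P = {3,4}:  v_{3} + v_{4} = v_{1}  ⟹  sig = (2;(1))
  P = {4,6}:  v_{4} + v_{6} = v_{5}  ⟹  sig = (2;(1))
  P = {0,7}:  v_{0} + v_{7} = v_{5} + v_{6}  ⟹  sig = (2;(1,1))
  P = {1,7}:  v_{1} + v_{7} = v_{2} + v_{5}  ⟹  sig = (2;(1,1))
  P = {2,8}:  v_{2} + v_{8} = v_{4} + v_{5}  ⟹  sig = (2;(1,1))
  P = {3,7}:  v_{3} + v_{7} = v_{2} + v_{6}  ⟹  sig = (2;(1,1))
  P = {3,8}:  v_{3} + v_{8} = v_{0} + v_{4}  ⟹  sig = (2;(1,1))
  P = {1,8}:  v_{1} + v_{8} = v_{0} + 2·v_{4}  ⟹  sig = (2;(1,2))
  P = {4,7}:  v_{4} + v_{7} = v_{2} + 2·v_{5}  ⟹  sig = (2;(1,2))
  P = {6,8}:  v_{6} + v_{8} = v_{0} + 2·v_{5}  ⟹  sig = (2;(1,2))
  P = {7,8}:  v_{7} + v_{8} = 3·v_{5}  ⟹  sig = (2;(3))
  P = {0,4,5}:  v_{0} + v_{4} + v_{5} = v_{8}  ⟹  sig = (3;(1))
  P = {2,5,6}:  v_{2} + v_{5} + v_{6} = v_{7}  ⟹  sig = (3;(1))

so the primitive-relation signature multiset is
[(2;()), (2;()), (2;()), (2;(1)), (2;(1)), (2;(1)), (2;(1,1)), (2;(1,1)), (2;(1,1)), (2;(1,1)), (2;(1,1)), (2;(1,2)), (2;(1,2)), (2;(1,2)), (2;(3)), (3;(1)), (3;(1))]


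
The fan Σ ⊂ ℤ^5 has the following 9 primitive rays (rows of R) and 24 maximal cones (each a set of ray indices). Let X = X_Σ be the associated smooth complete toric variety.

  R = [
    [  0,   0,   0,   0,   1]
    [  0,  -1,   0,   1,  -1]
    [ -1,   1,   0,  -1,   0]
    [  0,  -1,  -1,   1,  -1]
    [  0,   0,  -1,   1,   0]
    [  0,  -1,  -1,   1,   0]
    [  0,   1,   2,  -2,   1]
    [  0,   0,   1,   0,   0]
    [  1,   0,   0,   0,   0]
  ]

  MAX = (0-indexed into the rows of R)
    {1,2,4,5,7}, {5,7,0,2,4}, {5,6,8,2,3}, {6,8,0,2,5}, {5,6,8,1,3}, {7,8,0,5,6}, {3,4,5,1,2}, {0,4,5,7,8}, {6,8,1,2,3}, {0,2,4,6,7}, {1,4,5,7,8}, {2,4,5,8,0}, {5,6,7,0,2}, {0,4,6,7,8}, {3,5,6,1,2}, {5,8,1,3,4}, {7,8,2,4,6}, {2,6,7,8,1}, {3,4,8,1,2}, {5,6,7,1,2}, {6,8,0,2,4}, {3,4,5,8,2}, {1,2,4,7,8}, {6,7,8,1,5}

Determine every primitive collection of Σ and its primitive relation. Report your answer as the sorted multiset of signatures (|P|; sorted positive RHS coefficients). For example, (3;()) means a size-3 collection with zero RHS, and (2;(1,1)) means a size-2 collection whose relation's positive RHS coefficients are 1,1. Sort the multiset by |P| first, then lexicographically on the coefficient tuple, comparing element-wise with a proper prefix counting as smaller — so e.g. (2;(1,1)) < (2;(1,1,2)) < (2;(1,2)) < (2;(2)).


Minimal non-faces — 9 found among 9 rays, 24 max cones:

  • {0,3}:  v_{0} + v_{3} = v_{5}  ⟹  sig = (2;(1))
  • {3,7}:  v_{3} + v_{7} = v_{1}  ⟹  sig = (2;(1))
  • {0,1}:  v_{0} + v_{1} = v_{5} + v_{7}  ⟹  sig = (2;(1,1))
  • {3,4,6}:  v_{3} + v_{4} + v_{6} = 0  ⟹  sig = (3;())
  • {1,4,6}:  v_{1} + v_{4} + v_{6} = v_{7}  ⟹  sig = (3;(1))
  • {4,5,6}:  v_{4} + v_{5} + v_{6} = v_{0}  ⟹  sig = (3;(1))
  • {2,5,7,8}:  v_{2} + v_{5} + v_{7} + v_{8} = 0  ⟹  sig = (4;())
  • {1,2,5,8}:  v_{1} + v_{2} + v_{5} + v_{8} = v_{3}  ⟹  sig = (4;(1))
  • {0,2,7,8}:  v_{0} + v_{2} + v_{7} + v_{8} = v_{4} + v_{6}  ⟹  sig = (4;(1,1))

Signatures (|P|; sorted positive RHS coefficients), sorted:
    |P|=2: 3 collections, coeffs (1), (1), (1,1)
    |P|=3: 3 collections, coeffs (), (1), (1)
    |P|=4: 3 collections, coeffs (), (1), (1,1)


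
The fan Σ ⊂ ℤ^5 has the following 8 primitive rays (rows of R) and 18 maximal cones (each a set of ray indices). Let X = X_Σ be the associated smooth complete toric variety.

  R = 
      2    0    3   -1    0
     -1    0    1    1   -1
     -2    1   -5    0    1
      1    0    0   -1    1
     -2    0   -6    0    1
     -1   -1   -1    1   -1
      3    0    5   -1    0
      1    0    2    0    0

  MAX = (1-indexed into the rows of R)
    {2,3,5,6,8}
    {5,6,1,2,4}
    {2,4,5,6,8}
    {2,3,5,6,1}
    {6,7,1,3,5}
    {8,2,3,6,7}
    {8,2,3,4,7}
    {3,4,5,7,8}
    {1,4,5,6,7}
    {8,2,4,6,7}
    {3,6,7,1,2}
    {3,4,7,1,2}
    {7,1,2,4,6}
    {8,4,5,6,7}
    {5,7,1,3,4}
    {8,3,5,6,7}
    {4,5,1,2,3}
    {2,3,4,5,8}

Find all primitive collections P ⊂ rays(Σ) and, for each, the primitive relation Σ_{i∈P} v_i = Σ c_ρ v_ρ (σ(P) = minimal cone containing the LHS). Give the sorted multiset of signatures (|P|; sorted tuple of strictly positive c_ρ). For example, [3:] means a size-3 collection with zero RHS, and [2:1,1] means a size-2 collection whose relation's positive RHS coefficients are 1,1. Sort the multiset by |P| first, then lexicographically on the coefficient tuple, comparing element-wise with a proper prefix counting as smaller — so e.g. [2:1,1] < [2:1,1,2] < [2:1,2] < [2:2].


|primitive collections| = 3. Relations:

  P={1,8}:  v_{1} + v_{8} = v_{7} — sig = [2:1]
  P={2,5,7}:  v_{2} + v_{5} + v_{7} = 0 — sig = [3:]
  P={3,4,6}:  v_{3} + v_{4} + v_{6} = v_{5} — sig = [3:1]

Hence PRS(X_Σ) =
    [2:1]
    [3:]
    [3:1]


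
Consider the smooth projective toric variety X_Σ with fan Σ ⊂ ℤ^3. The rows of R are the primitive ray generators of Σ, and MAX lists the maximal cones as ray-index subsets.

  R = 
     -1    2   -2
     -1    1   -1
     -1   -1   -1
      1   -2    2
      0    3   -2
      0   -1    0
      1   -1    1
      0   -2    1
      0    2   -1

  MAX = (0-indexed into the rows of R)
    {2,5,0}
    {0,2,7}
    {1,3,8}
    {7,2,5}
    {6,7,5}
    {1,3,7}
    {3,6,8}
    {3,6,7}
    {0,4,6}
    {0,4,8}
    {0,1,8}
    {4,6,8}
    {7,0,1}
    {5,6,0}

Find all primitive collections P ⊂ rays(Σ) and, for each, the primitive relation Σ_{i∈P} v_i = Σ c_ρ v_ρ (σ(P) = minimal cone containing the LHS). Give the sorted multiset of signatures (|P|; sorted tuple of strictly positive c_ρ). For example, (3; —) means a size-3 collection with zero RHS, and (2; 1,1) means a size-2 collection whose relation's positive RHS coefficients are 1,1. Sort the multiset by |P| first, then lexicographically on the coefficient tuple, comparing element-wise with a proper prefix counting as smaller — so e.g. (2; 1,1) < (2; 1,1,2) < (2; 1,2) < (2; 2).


18 collections generate NE(X_Σ); each relation:

  P={0,3}:  v_{0} + v_{3} = 0  →  sig = (2; —)
  P={1,6}:  v_{1} + v_{6} = 0  →  sig = (2; —)
  P={7,8}:  v_{7} + v_{8} = 0  →  sig = (2; —)
  P={1,4}:  v_{1} + v_{4} = v_{0} + v_{8}  →  sig = (2; 1,1)
  P={1,5}:  v_{1} + v_{5} = v_{0} + v_{7}  →  sig = (2; 1,1)
  P={2,3}:  v_{2} + v_{3} = v_{5} + v_{7}  →  sig = (2; 1,1)
  P={2,8}:  v_{2} + v_{8} = v_{0} + v_{5}  →  sig = (2; 1,1)
  P={3,4}:  v_{3} + v_{4} = v_{6} + v_{8}  →  sig = (2; 1,1)
  P={3,5}:  v_{3} + v_{5} = v_{6} + v_{7}  →  sig = (2; 1,1)
  P={4,7}:  v_{4} + v_{7} = v_{0} + v_{6}  →  sig = (2; 1,1)
  P={5,8}:  v_{5} + v_{8} = v_{0} + v_{6}  →  sig = (2; 1,1)
  P={2,4}:  v_{2} + v_{4} = 2·v_{0} + v_{5} + v_{6}  →  sig = (2; 1,1,2)
  P={2,6}:  v_{2} + v_{6} = 2·v_{5}  →  sig = (2; 2)
  P={1,2}:  v_{1} + v_{2} = 2·v_{0} + 2·v_{7}  →  sig = (2; 2,2)
  P={4,5}:  v_{4} + v_{5} = 2·v_{0} + 2·v_{6}  →  sig = (2; 2,2)
  P={0,5,7}:  v_{0} + v_{5} + v_{7} = v_{2}  →  sig = (3; 1)
  P={0,6,7}:  v_{0} + v_{6} + v_{7} = v_{5}  →  sig = (3; 1)
  P={0,6,8}:  v_{0} + v_{6} + v_{8} = v_{4}  →  sig = (3; 1)

Hence PRS(X_Σ) =
    |P|=2: 15 collections, coeffs (), (), (), (1,1), (1,1), (1,1), (1,1), (1,1), (1,1), (1,1), (1,1), (1,1,2), (2), (2,2), (2,2)
    |P|=3: 3 collections, coeffs (1), (1), (1)


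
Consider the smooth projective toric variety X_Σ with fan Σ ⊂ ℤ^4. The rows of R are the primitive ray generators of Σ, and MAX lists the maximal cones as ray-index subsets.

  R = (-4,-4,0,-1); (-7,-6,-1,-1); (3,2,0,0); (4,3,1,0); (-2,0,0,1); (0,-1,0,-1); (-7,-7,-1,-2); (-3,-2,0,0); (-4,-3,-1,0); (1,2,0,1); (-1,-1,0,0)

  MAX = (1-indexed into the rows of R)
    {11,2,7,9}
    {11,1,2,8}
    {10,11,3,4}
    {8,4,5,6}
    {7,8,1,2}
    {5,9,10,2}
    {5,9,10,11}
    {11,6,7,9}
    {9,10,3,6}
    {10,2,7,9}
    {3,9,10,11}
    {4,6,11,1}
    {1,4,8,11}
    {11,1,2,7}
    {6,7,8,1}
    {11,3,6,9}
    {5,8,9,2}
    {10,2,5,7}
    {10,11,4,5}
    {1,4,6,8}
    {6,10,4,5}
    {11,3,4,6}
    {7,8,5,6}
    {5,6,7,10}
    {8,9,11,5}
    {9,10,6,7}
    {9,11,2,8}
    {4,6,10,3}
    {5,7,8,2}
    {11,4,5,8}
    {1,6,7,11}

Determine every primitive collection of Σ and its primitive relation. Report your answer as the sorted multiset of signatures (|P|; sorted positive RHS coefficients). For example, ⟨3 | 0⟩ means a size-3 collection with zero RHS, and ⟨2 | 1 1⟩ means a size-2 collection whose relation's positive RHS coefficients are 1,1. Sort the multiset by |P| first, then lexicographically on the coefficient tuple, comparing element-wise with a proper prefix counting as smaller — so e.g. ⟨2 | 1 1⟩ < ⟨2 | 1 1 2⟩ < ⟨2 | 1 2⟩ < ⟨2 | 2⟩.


|primitive collections| = 25. Relations:

  • {3,8}:  v_{3} + v_{8} = 0  ⇒ sig = ⟨2 | 0⟩
  • {4,9}:  v_{4} + v_{9} = 0  ⇒ sig = ⟨2 | 0⟩
  • {1,10}:  v_{1} + v_{10} = v_{8}  ⇒ sig = ⟨2 | 1⟩
  • {2,6}:  v_{2} + v_{6} = v_{7}  ⇒ sig = ⟨2 | 1⟩
  • {3,5}:  v_{3} + v_{5} = v_{10}  ⇒ sig = ⟨2 | 1⟩
  • {8,10}:  v_{8} + v_{10} = v_{5}  ⇒ sig = ⟨2 | 1⟩
  • {1,3}:  v_{1} + v_{3} = v_{6} + v_{11}  ⇒ sig = ⟨2 | 1 1⟩
  • {1,9}:  v_{1} + v_{9} = v_{2} + v_{11}  ⇒ sig = ⟨2 | 1 1⟩
  • {2,3}:  v_{2} + v_{3} = v_{6} + v_{9}  ⇒ sig = ⟨2 | 1 1⟩
  • {2,4}:  v_{2} + v_{4} = v_{6} + v_{8}  ⇒ sig = ⟨2 | 1 1⟩
  • {3,7}:  v_{3} + v_{7} = 2·v_{6} + v_{9}  ⇒ sig = ⟨2 | 1 2⟩
  • {4,7}:  v_{4} + v_{7} = 2·v_{6} + v_{8}  ⇒ sig = ⟨2 | 1 2⟩
  • {1,5}:  v_{1} + v_{5} = 2·v_{8}  ⇒ sig = ⟨2 | 2⟩
  • {6,10,11}:  v_{6} + v_{10} + v_{11} = 0  ⇒ sig = ⟨3 | 0⟩
  • {5,6,11}:  v_{5} + v_{6} + v_{11} = v_{8}  ⇒ sig = ⟨3 | 1⟩
  • {6,8,9}:  v_{6} + v_{8} + v_{9} = v_{2}  ⇒ sig = ⟨3 | 1⟩
  • {6,8,11}:  v_{6} + v_{8} + v_{11} = v_{1}  ⇒ sig = ⟨3 | 1⟩
  • {7,10,11}:  v_{7} + v_{10} + v_{11} = v_{2}  ⇒ sig = ⟨3 | 1⟩
  • {2,10,11}:  v_{2} + v_{10} + v_{11} = v_{8} + v_{9}  ⇒ sig = ⟨3 | 1 1⟩
  • {5,6,9}:  v_{5} + v_{6} + v_{9} = v_{2} + v_{10}  ⇒ sig = ⟨3 | 1 1⟩
  • {5,7,11}:  v_{5} + v_{7} + v_{11} = v_{2} + v_{8}  ⇒ sig = ⟨3 | 1 1⟩
  • {7,8,11}:  v_{7} + v_{8} + v_{11} = v_{1} + v_{2}  ⇒ sig = ⟨3 | 1 1⟩
  • {2,5,11}:  v_{2} + v_{5} + v_{11} = 2·v_{8} + v_{9}  ⇒ sig = ⟨3 | 1 2⟩
  • {5,7,9}:  v_{5} + v_{7} + v_{9} = 2·v_{2} + v_{10}  ⇒ sig = ⟨3 | 1 2⟩
  • {7,8,9}:  v_{7} + v_{8} + v_{9} = 2·v_{2}  ⇒ sig = ⟨3 | 2⟩

Hence PRS(X_Σ) =
    |P|=2: 13 collections, coeffs (), (), (1), (1), (1), (1), (1,1), (1,1), (1,1), (1,1), (1,2), (1,2), (2)
    |P|=3: 12 collections, coeffs (), (1), (1), (1), (1), (1,1), (1,1), (1,1), (1,1), (1,2), (1,2), (2)


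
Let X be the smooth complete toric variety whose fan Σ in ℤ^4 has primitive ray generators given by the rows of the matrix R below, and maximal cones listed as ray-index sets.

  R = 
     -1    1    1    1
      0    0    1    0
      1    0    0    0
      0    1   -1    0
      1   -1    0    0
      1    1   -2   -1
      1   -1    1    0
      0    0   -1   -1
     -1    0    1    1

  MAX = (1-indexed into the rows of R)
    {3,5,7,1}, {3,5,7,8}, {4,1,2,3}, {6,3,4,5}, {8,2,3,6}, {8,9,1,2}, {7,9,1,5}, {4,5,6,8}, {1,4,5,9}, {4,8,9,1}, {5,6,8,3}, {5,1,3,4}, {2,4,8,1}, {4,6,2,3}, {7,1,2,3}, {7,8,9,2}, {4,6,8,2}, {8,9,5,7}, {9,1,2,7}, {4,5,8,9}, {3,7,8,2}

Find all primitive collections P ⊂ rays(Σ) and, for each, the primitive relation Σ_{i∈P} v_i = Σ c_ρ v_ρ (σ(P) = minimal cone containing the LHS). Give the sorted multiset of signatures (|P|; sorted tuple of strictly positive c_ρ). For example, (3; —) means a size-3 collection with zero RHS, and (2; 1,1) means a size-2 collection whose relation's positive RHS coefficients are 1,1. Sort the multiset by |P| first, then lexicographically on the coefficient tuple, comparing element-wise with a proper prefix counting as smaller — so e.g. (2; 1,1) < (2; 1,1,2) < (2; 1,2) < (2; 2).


Σ has 11 primitive collections:

  P = {2,5}:  v_{2} + v_{5} = v_{7}  ⟹  sig = (2; 1)
  P = {4,7}:  v_{4} + v_{7} = v_{3}  ⟹  sig = (2; 1)
  P = {6,9}:  v_{6} + v_{9} = v_{4}  ⟹  sig = (2; 1)
  P = {3,9}:  v_{3} + v_{9} = v_{1} + v_{5}  ⟹  sig = (2; 1,1)
  P = {1,6}:  v_{1} + v_{6} = v_{2} + 2·v_{4}  ⟹  sig = (2; 1,2)
  P = {6,7}:  v_{6} + v_{7} = 2·v_{3} + v_{8}  ⟹  sig = (2; 1,2)
  P = {1,5,8}:  v_{1} + v_{5} + v_{8} = 0  ⟹  sig = (3; —)
  P = {1,7,8}:  v_{1} + v_{7} + v_{8} = v_{2}  ⟹  sig = (3; 1)
  P = {2,4,9}:  v_{2} + v_{4} + v_{9} = v_{1}  ⟹  sig = (3; 1)
  P = {3,4,8}:  v_{3} + v_{4} + v_{8} = v_{6}  ⟹  sig = (3; 1)
  P = {1,3,8}:  v_{1} + v_{3} + v_{8} = v_{2} + v_{4}  ⟹  sig = (3; 1,1)

Signatures (|P|; sorted positive RHS coefficients), sorted:
    (2; 1)
    (2; 1)
    (2; 1)
    (2; 1,1)
    (2; 1,2)
    (2; 1,2)
    (3; —)
    (3; 1)
    (3; 1)
    (3; 1)
    (3; 1,1)


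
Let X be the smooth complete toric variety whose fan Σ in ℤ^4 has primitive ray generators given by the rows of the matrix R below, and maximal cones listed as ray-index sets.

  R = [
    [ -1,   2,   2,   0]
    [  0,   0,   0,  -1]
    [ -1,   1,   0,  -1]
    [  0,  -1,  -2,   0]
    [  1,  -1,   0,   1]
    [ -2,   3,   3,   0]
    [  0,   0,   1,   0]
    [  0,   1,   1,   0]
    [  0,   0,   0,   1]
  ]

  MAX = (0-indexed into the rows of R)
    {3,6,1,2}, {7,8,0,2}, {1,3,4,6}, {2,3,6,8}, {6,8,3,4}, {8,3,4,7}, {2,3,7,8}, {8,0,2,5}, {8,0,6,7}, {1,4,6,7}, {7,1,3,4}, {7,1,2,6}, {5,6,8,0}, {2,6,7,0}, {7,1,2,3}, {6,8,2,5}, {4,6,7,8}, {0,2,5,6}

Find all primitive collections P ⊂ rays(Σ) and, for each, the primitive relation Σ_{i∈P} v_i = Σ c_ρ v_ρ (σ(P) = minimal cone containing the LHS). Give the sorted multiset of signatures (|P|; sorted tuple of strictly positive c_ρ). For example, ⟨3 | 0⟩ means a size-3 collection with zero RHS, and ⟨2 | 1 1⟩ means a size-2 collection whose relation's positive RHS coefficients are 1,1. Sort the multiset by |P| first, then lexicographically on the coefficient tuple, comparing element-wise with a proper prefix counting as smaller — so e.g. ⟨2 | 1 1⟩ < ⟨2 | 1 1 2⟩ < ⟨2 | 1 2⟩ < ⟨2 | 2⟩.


|primitive collections| = 12. Relations:

  P = {1,8}:  v_{1} + v_{8} = 0  so sig = ⟨2 | 0⟩
  P = {2,4}:  v_{2} + v_{4} = 0  so sig = ⟨2 | 0⟩
  P = {0,3}:  v_{0} + v_{3} = v_{2} + v_{8}  so sig = ⟨2 | 1 1⟩
  P = {0,1}:  v_{0} + v_{1} = v_{2} + v_{6} + v_{7}  so sig = ⟨2 | 1 1 1⟩
  P = {0,4}:  v_{0} + v_{4} = v_{6} + v_{7} + v_{8}  so sig = ⟨2 | 1 1 1⟩
  P = {1,5}:  v_{1} + v_{5} = v_{0} + v_{2} + v_{6}  so sig = ⟨2 | 1 1 1⟩
  P = {4,5}:  v_{4} + v_{5} = v_{0} + v_{6} + v_{8}  so sig = ⟨2 | 1 1 1⟩
  P = {3,5}:  v_{3} + v_{5} = 2·v_{2} + v_{6} + 2·v_{8}  so sig = ⟨2 | 1 2 2⟩
  P = {5,7}:  v_{5} + v_{7} = 2·v_{0}  so sig = ⟨2 | 2⟩
  P = {3,6,7}:  v_{3} + v_{6} + v_{7} = 0  so sig = ⟨3 | 0⟩
  P = {0,2,6,8}:  v_{0} + v_{2} + v_{6} + v_{8} = v_{5}  so sig = ⟨4 | 1⟩
  P = {2,6,7,8}:  v_{2} + v_{6} + v_{7} + v_{8} = v_{0}  so sig = ⟨4 | 1⟩

so the primitive-relation signature multiset is
    ⟨2 | 0⟩
    ⟨2 | 0⟩
    ⟨2 | 1 1⟩
    ⟨2 | 1 1 1⟩
    ⟨2 | 1 1 1⟩
    ⟨2 | 1 1 1⟩
    ⟨2 | 1 1 1⟩
    ⟨2 | 1 2 2⟩
    ⟨2 | 2⟩
    ⟨3 | 0⟩
    ⟨4 | 1⟩
    ⟨4 | 1⟩


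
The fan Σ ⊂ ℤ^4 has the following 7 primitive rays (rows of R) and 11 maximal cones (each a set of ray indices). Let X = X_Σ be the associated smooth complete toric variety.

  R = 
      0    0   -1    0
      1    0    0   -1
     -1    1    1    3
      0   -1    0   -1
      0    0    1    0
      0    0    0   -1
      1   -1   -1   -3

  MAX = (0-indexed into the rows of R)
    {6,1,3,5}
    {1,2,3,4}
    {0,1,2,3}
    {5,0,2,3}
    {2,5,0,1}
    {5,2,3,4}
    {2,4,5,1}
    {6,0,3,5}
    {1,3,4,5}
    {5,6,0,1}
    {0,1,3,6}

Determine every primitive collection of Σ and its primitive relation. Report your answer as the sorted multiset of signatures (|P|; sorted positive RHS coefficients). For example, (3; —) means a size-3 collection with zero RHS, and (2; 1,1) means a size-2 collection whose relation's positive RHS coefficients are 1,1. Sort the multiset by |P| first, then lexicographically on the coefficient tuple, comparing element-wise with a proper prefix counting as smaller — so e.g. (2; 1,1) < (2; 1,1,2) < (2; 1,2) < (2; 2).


The 5 primitive collections of Σ (r=7, n=4):

  P = {0,4}:  v_{0} + v_{4} = 0  →  sig = (2; —)
  P = {2,6}:  v_{2} + v_{6} = 0  →  sig = (2; —)
  P = {4,6}:  v_{4} + v_{6} = v_{1} + v_{3} + v_{5}  →  sig = (2; 1,1,1)
  P = {0,1,3,5}:  v_{0} + v_{1} + v_{3} + v_{5} = v_{6}  →  sig = (4; 1)
  P = {1,2,3,5}:  v_{1} + v_{2} + v_{3} + v_{5} = v_{4}  →  sig = (4; 1)

so the primitive-relation signature multiset is
[(2; —), (2; —), (2; 1,1,1), (4; 1), (4; 1)]


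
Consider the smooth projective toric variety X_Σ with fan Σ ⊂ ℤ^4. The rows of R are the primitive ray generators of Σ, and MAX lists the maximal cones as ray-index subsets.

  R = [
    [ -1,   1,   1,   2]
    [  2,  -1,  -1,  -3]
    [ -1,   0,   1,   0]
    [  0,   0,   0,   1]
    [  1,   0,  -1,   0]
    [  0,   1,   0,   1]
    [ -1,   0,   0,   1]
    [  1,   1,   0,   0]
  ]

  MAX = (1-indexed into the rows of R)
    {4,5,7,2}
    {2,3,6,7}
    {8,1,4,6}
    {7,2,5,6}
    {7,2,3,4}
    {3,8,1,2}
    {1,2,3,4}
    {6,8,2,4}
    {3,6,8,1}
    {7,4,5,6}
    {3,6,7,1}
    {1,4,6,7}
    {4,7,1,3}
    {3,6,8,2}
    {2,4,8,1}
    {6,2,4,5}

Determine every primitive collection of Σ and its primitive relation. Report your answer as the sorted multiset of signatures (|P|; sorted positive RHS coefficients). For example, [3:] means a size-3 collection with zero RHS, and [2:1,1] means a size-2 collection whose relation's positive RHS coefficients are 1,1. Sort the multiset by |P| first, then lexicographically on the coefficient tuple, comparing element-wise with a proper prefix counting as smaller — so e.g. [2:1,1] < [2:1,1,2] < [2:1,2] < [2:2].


Primitive collections (9):

  P = {3,5}:  v_{3} + v_{5} = 0  →  sig = [2:]
  P = {7,8}:  v_{7} + v_{8} = v_{6}  →  sig = [2:1]
  P = {1,5}:  v_{1} + v_{5} = v_{4} + v_{6}  →  sig = [2:1,1]
  P = {5,8}:  v_{5} + v_{8} = v_{2} + v_{4} + 2·v_{6}  →  sig = [2:1,1,2]
  P = {1,2,7}:  v_{1} + v_{2} + v_{7} = 0  →  sig = [3:]
  P = {1,2,6}:  v_{1} + v_{2} + v_{6} = v_{8}  →  sig = [3:1]
  P = {3,4,6}:  v_{3} + v_{4} + v_{6} = v_{1}  →  sig = [3:1]
  P = {3,4,8}:  v_{3} + v_{4} + v_{8} = 2·v_{1} + v_{2}  →  sig = [3:1,2]
  P = {2,4,6,7}:  v_{2} + v_{4} + v_{6} + v_{7} = v_{5}  →  sig = [4:1]

Hence PRS(X_Σ) =
    |P|=2: 4 collections, coeffs (), (1), (1,1), (1,1,2)
    |P|=3: 4 collections, coeffs (), (1), (1), (1,2)
    |P|=4: 1 collection, coeffs (1)
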